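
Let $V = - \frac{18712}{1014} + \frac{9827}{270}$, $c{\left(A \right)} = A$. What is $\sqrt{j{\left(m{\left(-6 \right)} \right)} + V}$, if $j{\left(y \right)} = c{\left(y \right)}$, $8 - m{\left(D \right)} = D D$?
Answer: $\frac{i \sqrt{13767510}}{1170} \approx 3.1713 i$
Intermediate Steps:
$m{\left(D \right)} = 8 - D^{2}$ ($m{\left(D \right)} = 8 - D D = 8 - D^{2}$)
$j{\left(y \right)} = y$
$V = \frac{818723}{45630}$ ($V = \left(-18712\right) \frac{1}{1014} + 9827 \cdot \frac{1}{270} = - \frac{9356}{507} + \frac{9827}{270} = \frac{818723}{45630} \approx 17.943$)
$\sqrt{j{\left(m{\left(-6 \right)} \right)} + V} = \sqrt{\left(8 - \left(-6\right)^{2}\right) + \frac{818723}{45630}} = \sqrt{\left(8 - 36\right) + \frac{818723}{45630}} = \sqrt{-28 + \frac{818723}{45630}} = \sqrt{- \frac{458917}{45630}} = \frac{i \sqrt{13767510}}{1170}$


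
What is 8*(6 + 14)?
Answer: 160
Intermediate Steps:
8*(6 + 14) = 8*20 = 160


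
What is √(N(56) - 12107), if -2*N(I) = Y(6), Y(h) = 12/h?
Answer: 2*I*√3027 ≈ 110.04*I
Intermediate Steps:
N(I) = -1 (N(I) = -6/6 = -½*2 = -1)
√(N(56) - 12107) = √(-1 - 12107) = √(-12108) = 2*I*√3027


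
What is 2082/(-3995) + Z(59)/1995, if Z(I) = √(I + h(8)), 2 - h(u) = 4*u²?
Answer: -2082/3995 + I*√195/1995 ≈ -0.52115 + 0.0069996*I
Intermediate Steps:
h(u) = 2 - 4*u²
Z(I) = √(-254 + I) (Z(I) = √(I + (2 - 4*8²)) = √(I + (2 - 4*64)) = √(I + (2 - 256)) = √(I - 254) = √(-254 + I))
2082/(-3995) + Z(59)/1995 = 2082/(-3995) + √(-254 + 59)/1995 = 2082*(-1/3995) + √(-195)*(1/1995) = -2082/3995 + (I*√195)*(1/1995) = -2082/3995 + I*√195/1995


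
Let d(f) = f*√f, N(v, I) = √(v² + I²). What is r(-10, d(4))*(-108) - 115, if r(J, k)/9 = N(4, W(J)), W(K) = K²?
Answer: -115 - 3888*√626 ≈ -97393.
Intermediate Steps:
N(v, I) = √(I² + v²)
d(f) = f^(3/2)
r(J, k) = 9*√(16 + J⁴) (r(J, k) = 9*√((J²)² + 4²) = 9*√(J⁴ + 16) = 9*√(16 + J⁴))
r(-10, d(4))*(-108) - 115 = (9*√(16 + (-10)⁴))*(-108) - 115 = (9*√(16 + 10000))*(-108) - 115 = (9*√10016)*(-108) - 115 = (9*(4*√626))*(-108) - 115 = (36*√626)*(-108) - 115 = -3888*√626 - 115 = -115 - 3888*√626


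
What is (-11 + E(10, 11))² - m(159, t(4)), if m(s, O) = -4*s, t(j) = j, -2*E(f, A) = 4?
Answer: 805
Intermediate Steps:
E(f, A) = -2 (E(f, A) = -½*4 = -2)
(-11 + E(10, 11))² - m(159, t(4)) = (-11 - 2)² - (-4)*159 = (-13)² - 1*(-636) = 169 + 636 = 805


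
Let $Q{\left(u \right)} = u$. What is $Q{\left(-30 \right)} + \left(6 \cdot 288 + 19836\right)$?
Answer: $21534$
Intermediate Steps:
$Q{\left(-30 \right)} + \left(6 \cdot 288 + 19836\right) = -30 + \left(6 \cdot 288 + 19836\right) = -30 + \left(1728 + 19836\right) = -30 + 21564 = 21534$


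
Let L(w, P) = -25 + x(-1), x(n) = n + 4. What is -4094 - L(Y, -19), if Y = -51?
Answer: -4072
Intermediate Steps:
x(n) = 4 + n
L(w, P) = -22 (L(w, P) = -25 + (4 - 1) = -25 + 3 = -22)
-4094 - L(Y, -19) = -4094 - 1*(-22) = -4094 + 22 = -4072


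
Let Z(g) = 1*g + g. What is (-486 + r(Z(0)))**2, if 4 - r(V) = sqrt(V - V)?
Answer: 232324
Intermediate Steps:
Z(g) = 2*g (Z(g) = g + g = 2*g)
r(V) = 4 (r(V) = 4 - sqrt(V - V) = 4 - sqrt(0) = 4 - 1*0 = 4 + 0 = 4)
(-486 + r(Z(0)))**2 = (-486 + 4)**2 = (-482)**2 = 232324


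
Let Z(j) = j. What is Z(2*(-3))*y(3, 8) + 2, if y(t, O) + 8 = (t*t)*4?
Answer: -166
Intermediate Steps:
y(t, O) = -8 + 4*t² (y(t, O) = -8 + (t*t)*4 = -8 + t²*4 = -8 + 4*t²)
Z(2*(-3))*y(3, 8) + 2 = (2*(-3))*(-8 + 4*3²) + 2 = -6*(-8 + 4*9) + 2 = -6*(-8 + 36) + 2 = -6*28 + 2 = -168 + 2 = -166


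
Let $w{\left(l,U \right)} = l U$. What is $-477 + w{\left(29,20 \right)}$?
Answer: $103$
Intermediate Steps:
$w{\left(l,U \right)} = U l$
$-477 + w{\left(29,20 \right)} = -477 + 20 \cdot 29 = -477 + 580 = 103$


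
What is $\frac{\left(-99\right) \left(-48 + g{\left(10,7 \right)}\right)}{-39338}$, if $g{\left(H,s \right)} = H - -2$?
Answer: $- \frac{1782}{19669} \approx -0.090599$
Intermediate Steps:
$g{\left(H,s \right)} = 2 + H$ ($g{\left(H,s \right)} = H + 2 = 2 + H$)
$\frac{\left(-99\right) \left(-48 + g{\left(10,7 \right)}\right)}{-39338} = \frac{\left(-99\right) \left(-48 + \left(2 + 10\right)\right)}{-39338} = - 99 \left(-48 + 12\right) \left(- \frac{1}{39338}\right) = \left(-99\right) \left(-36\right) \left(- \frac{1}{39338}\right) = 3564 \left(- \frac{1}{39338}\right) = - \frac{1782}{19669}$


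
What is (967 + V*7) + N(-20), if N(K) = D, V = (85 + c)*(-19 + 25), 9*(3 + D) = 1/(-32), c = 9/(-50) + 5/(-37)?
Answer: 1204330691/266400 ≈ 4520.8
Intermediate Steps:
c = -583/1850 (c = 9*(-1/50) + 5*(-1/37) = -9/50 - 5/37 = -583/1850 ≈ -0.31514)
D = -865/288 (D = -3 + (⅑)/(-32) = -3 + (⅑)*(-1/32) = -3 - 1/288 = -865/288 ≈ -3.0035)
V = 470001/925 (V = (85 - 583/1850)*(-19 + 25) = (156667/1850)*6 = 470001/925 ≈ 508.11)
N(K) = -865/288
(967 + V*7) + N(-20) = (967 + (470001/925)*7) - 865/288 = (967 + 3290007/925) - 865/288 = 4184482/925 - 865/288 = 1204330691/266400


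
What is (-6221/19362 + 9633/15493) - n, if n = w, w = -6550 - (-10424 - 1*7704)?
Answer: -3473025813155/299975466 ≈ -11578.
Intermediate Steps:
w = 11578 (w = -6550 - (-10424 - 7704) = -6550 - 1*(-18128) = -6550 + 18128 = 11578)
n = 11578
(-6221/19362 + 9633/15493) - n = (-6221/19362 + 9633/15493) - 1*11578 = (-6221*1/19362 + 9633*(1/15493)) - 11578 = (-6221/19362 + 9633/15493) - 11578 = 90132193/299975466 - 11578 = -3473025813155/299975466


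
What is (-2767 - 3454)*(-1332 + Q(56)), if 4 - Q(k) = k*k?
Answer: 27770544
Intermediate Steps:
Q(k) = 4 - k² (Q(k) = 4 - k*k = 4 - k²)
(-2767 - 3454)*(-1332 + Q(56)) = (-2767 - 3454)*(-1332 + (4 - 1*56²)) = -6221*(-1332 + (4 - 1*3136)) = -6221*(-1332 + (4 - 3136)) = -6221*(-1332 - 3132) = -6221*(-4464) = 27770544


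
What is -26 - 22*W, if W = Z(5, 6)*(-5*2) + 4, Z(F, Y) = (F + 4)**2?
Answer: 17706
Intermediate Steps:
Z(F, Y) = (4 + F)**2
W = -806 (W = (4 + 5)**2*(-5*2) + 4 = 9**2*(-10) + 4 = 81*(-10) + 4 = -810 + 4 = -806)
-26 - 22*W = -26 - 22*(-806) = -26 + 17732 = 17706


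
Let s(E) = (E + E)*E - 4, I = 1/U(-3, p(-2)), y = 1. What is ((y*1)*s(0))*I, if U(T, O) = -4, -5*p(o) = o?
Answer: 1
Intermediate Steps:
p(o) = -o/5
I = -¼ (I = 1/(-4) = -¼ ≈ -0.25000)
s(E) = -4 + 2*E² (s(E) = (2*E)*E - 4 = 2*E² - 4 = -4 + 2*E²)
((y*1)*s(0))*I = ((1*1)*(-4 + 2*0²))*(-¼) = (1*(-4 + 2*0))*(-¼) = (1*(-4 + 0))*(-¼) = (1*(-4))*(-¼) = -4*(-¼) = 1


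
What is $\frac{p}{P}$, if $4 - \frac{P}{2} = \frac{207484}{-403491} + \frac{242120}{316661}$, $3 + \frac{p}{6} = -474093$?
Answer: $- \frac{11357846480639043}{29943019013} \approx -3.7932 \cdot 10^{5}$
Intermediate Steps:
$p = -2844576$ ($p = -18 + 6 \left(-474093\right) = -18 - 2844558 = -2844576$)
$P = \frac{958176608416}{127769863551}$ ($P = 8 - 2 \left(\frac{207484}{-403491} + \frac{242120}{316661}\right) = 8 - 2 \left(207484 \left(- \frac{1}{403491}\right) + 242120 \cdot \frac{1}{316661}\right) = 8 - 2 \left(- \frac{207484}{403491} + \frac{242120}{316661}\right) = 8 - \frac{63982299992}{127769863551} = \frac{958176608416}{127769863551} \approx 7.4992$)
$\frac{p}{P} = - \frac{2844576}{\frac{958176608416}{127769863551}} = \left(-2844576\right) \frac{127769863551}{958176608416} = - \frac{11357846480639043}{29943019013}$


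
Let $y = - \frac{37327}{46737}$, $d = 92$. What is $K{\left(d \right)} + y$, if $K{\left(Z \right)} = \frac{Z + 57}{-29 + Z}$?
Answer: $\frac{512468}{327159} \approx 1.5664$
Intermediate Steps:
$K{\left(Z \right)} = \frac{57 + Z}{-29 + Z}$
$y = - \frac{37327}{46737}$ ($y = \left(-37327\right) \frac{1}{46737} = - \frac{37327}{46737} \approx -0.79866$)
$K{\left(d \right)} + y = \frac{57 + 92}{-29 + 92} - \frac{37327}{46737} = \frac{1}{63} \cdot 149 - \frac{37327}{46737} = \frac{149}{63} - \frac{37327}{46737} = \frac{512468}{327159}$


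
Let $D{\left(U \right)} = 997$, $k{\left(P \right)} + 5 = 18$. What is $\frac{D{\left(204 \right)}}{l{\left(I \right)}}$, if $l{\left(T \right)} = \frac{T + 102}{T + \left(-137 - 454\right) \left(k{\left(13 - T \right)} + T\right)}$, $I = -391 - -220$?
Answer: $- \frac{30975793}{23} \approx -1.3468 \cdot 10^{6}$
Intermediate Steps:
$k{\left(P \right)} = 13$ ($k{\left(P \right)} = -5 + 18 = 13$)
$I = -171$ ($I = -391 + 220 = -171$)
$l{\left(T \right)} = \frac{102 + T}{-7683 - 590 T}$ ($l{\left(T \right)} = \frac{T + 102}{T + \left(-137 - 454\right) \left(13 + T\right)} = \frac{102 + T}{T - 591 \left(13 + T\right)} = \frac{102 + T}{T - \left(7683 + 591 T\right)} = \frac{102 + T}{-7683 - 590 T}$)
$\frac{D{\left(204 \right)}}{l{\left(I \right)}} = \frac{997}{\frac{1}{7683 + 590 \left(-171\right)} \left(-102 - -171\right)} = \frac{997}{\frac{1}{7683 - 100890} \left(-102 + 171\right)} = \frac{997}{\frac{1}{-93207} \cdot 69} = \frac{997}{\left(- \frac{1}{93207}\right) 69} = \frac{997}{- \frac{23}{31069}} = 997 \left(- \frac{31069}{23}\right) = - \frac{30975793}{23}$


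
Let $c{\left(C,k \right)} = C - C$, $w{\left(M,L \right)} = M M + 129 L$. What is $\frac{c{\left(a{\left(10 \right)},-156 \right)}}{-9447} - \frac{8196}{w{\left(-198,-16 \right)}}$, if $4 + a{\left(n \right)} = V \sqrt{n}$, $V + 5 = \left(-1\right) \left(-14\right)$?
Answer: $- \frac{683}{3095} \approx -0.22068$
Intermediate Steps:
$V = 9$ ($V = -5 - -14 = -5 + 14 = 9$)
$a{\left(n \right)} = -4 + 9 \sqrt{n}$
$w{\left(M,L \right)} = M^{2} + 129 L$
$c{\left(C,k \right)} = 0$
$\frac{c{\left(a{\left(10 \right)},-156 \right)}}{-9447} - \frac{8196}{w{\left(-198,-16 \right)}} = \frac{0}{-9447} - \frac{8196}{\left(-198\right)^{2} + 129 \left(-16\right)} = 0 \left(- \frac{1}{9447}\right) - \frac{8196}{39204 - 2064} = 0 - \frac{8196}{37140} = 0 - \frac{683}{3095} = - \frac{683}{3095}$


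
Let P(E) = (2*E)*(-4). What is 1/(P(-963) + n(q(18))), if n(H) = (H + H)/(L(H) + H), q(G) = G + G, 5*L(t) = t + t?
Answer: 7/53938 ≈ 0.00012978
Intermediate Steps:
L(t) = 2*t/5 (L(t) = (t + t)/5 = (2*t)/5 = 2*t/5)
q(G) = 2*G
P(E) = -8*E
n(H) = 10/7 (n(H) = (H + H)/(2*H/5 + H) = (2*H)/((7*H/5)) = (2*H)*(5/(7*H)) = 10/7)
1/(P(-963) + n(q(18))) = 1/(-8*(-963) + 10/7) = 1/(7704 + 10/7) = 1/(53938/7) = 7/53938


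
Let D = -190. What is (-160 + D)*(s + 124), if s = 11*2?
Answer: -51100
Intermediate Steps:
s = 22
(-160 + D)*(s + 124) = (-160 - 190)*(22 + 124) = -350*146 = -51100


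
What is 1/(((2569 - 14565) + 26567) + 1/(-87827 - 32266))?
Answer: 120093/1749875102 ≈ 6.8630e-5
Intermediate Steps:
1/(((2569 - 14565) + 26567) + 1/(-87827 - 32266)) = 1/((-11996 + 26567) + 1/(-120093)) = 1/(14571 - 1/120093) = 1/(1749875102/120093) = 120093/1749875102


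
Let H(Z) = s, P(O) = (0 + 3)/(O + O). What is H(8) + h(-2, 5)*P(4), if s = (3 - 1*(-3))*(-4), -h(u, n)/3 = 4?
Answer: -57/2 ≈ -28.500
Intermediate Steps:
P(O) = 3/(2*O) (P(O) = 3/((2*O)) = 3*(1/(2*O)) = 3/(2*O))
h(u, n) = -12 (h(u, n) = -3*4 = -12)
s = -24 (s = (3 + 3)*(-4) = 6*(-4) = -24)
H(Z) = -24
H(8) + h(-2, 5)*P(4) = -24 - 18/4 = -24 - 12*3/8 = -24 - 9/2 = -57/2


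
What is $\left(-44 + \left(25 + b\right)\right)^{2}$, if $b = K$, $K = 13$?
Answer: $36$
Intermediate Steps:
$b = 13$
$\left(-44 + \left(25 + b\right)\right)^{2} = \left(-44 + \left(25 + 13\right)\right)^{2} = \left(-44 + 38\right)^{2} = \left(-6\right)^{2} = 36$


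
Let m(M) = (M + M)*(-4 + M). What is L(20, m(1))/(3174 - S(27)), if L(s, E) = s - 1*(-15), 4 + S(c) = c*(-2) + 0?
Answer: 35/3232 ≈ 0.010829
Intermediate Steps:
m(M) = 2*M*(-4 + M) (m(M) = (2*M)*(-4 + M) = 2*M*(-4 + M))
S(c) = -4 - 2*c (S(c) = -4 + (c*(-2) + 0) = -4 + (-2*c + 0) = -4 - 2*c)
L(s, E) = 15 + s (L(s, E) = s + 15 = 15 + s)
L(20, m(1))/(3174 - S(27)) = (15 + 20)/(3174 - (-4 - 2*27)) = 35/(3174 - (-4 - 54)) = 35/(3174 - 1*(-58)) = 35/(3174 + 58) = 35/3232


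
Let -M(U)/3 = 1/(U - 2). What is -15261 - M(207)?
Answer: -3128502/205 ≈ -15261.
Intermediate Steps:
M(U) = -3/(-2 + U) (M(U) = -3/(U - 2) = -3/(-2 + U))
-15261 - M(207) = -15261 - (-3)/(-2 + 207) = -15261 - (-3)/205 = -15261 - 1*(-3/205) = -15261 + 3/205 = -3128502/205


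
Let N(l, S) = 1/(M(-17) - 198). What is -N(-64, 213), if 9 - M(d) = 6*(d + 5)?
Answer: 1/117 ≈ 0.0085470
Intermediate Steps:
M(d) = -21 - 6*d (M(d) = 9 - 6*(d + 5) = 9 - 6*(5 + d) = 9 - (30 + 6*d) = 9 + (-30 - 6*d) = -21 - 6*d)
N(l, S) = -1/117 (N(l, S) = 1/((-21 - 6*(-17)) - 198) = 1/((-21 + 102) - 198) = 1/(81 - 198) = 1/(-117) = -1/117)
-N(-64, 213) = -1*(-1/117) = 1/117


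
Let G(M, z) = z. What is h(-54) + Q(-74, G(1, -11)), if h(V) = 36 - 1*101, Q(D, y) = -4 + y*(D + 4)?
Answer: 701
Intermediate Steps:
Q(D, y) = -4 + y*(4 + D)
h(V) = -65 (h(V) = 36 - 101 = -65)
h(-54) + Q(-74, G(1, -11)) = -65 + (-4 + 4*(-11) - 74*(-11)) = -65 + (-4 - 44 + 814) = -65 + 766 = 701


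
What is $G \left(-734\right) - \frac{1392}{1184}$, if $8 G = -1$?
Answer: $\frac{13405}{148} \approx 90.574$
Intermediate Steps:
$G = - \frac{1}{8}$ ($G = \frac{1}{8} \left(-1\right) = - \frac{1}{8} \approx -0.125$)
$G \left(-734\right) - \frac{1392}{1184} = \left(- \frac{1}{8}\right) \left(-734\right) - \frac{1392}{1184} = \frac{367}{4} - \frac{87}{74} = \frac{13405}{148}$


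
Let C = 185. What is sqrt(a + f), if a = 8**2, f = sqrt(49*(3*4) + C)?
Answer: sqrt(64 + sqrt(773)) ≈ 9.5814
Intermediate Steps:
f = sqrt(773) (f = sqrt(49*(3*4) + 185) = sqrt(49*12 + 185) = sqrt(588 + 185) = sqrt(773) ≈ 27.803)
a = 64
sqrt(a + f) = sqrt(64 + sqrt(773))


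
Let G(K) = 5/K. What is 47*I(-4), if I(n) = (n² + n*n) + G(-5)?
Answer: 1457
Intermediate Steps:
I(n) = -1 + 2*n² (I(n) = (n² + n*n) + 5/(-5) = (n² + n²) + 5*(-⅕) = 2*n² - 1 = -1 + 2*n²)
47*I(-4) = 47*(-1 + 2*(-4)²) = 47*(-1 + 2*16) = 47*(-1 + 32) = 47*31 = 1457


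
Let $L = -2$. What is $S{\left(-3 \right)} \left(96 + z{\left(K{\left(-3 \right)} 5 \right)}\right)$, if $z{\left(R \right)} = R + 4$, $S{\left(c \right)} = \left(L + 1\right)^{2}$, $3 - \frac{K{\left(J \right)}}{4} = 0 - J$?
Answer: $100$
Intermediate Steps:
$K{\left(J \right)} = 12 + 4 J$ ($K{\left(J \right)} = 12 - 4 \left(0 - J\right) = 12 - 4 \left(- J\right) = 12 + 4 J$)
$S{\left(c \right)} = 1$ ($S{\left(c \right)} = \left(-2 + 1\right)^{2} = \left(-1\right)^{2} = 1$)
$z{\left(R \right)} = 4 + R$
$S{\left(-3 \right)} \left(96 + z{\left(K{\left(-3 \right)} 5 \right)}\right) = 1 \left(96 + \left(4 + \left(12 + 4 \left(-3\right)\right) 5\right)\right) = 1 \left(96 + \left(4 + \left(12 - 12\right) 5\right)\right) = 1 \left(96 + \left(4 + 0 \cdot 5\right)\right) = 1 \left(96 + \left(4 + 0\right)\right) = 1 \left(96 + 4\right) = 1 \cdot 100 = 100$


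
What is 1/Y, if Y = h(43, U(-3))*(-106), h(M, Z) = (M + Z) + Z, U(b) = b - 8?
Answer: -1/2226 ≈ -0.00044924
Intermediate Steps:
U(b) = -8 + b
h(M, Z) = M + 2*Z
Y = -2226 (Y = (43 + 2*(-8 - 3))*(-106) = (43 + 2*(-11))*(-106) = (43 - 22)*(-106) = 21*(-106) = -2226)
1/Y = 1/(-2226) = -1/2226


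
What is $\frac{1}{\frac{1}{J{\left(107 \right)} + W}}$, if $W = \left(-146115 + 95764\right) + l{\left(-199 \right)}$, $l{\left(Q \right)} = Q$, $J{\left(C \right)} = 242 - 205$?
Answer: $-50513$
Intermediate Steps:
$J{\left(C \right)} = 37$
$W = -50550$ ($W = \left(-146115 + 95764\right) - 199 = -50351 - 199 = -50550$)
$\frac{1}{\frac{1}{J{\left(107 \right)} + W}} = \frac{1}{\frac{1}{37 - 50550}} = \frac{1}{\frac{1}{-50513}} = \frac{1}{- \frac{1}{50513}} = -50513$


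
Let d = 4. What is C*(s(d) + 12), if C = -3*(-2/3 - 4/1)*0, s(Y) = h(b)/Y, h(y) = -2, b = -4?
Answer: 0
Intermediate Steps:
s(Y) = -2/Y
C = 0 (C = -3*(-2*1/3 - 4*1)*0 = -3*(-2/3 - 4)*0 = -3*(-14/3)*0 = 14*0 = 0)
C*(s(d) + 12) = 0*(-2/4 + 12) = 0*(-2*1/4 + 12) = 0*(-1/2 + 12) = 0*(23/2) = 0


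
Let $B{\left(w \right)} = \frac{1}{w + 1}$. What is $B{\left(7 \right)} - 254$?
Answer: $- \frac{2031}{8} \approx -253.88$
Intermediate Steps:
$B{\left(w \right)} = \frac{1}{1 + w}$
$B{\left(7 \right)} - 254 = \frac{1}{1 + 7} - 254 = \frac{1}{8} - 254 = - \frac{2031}{8}$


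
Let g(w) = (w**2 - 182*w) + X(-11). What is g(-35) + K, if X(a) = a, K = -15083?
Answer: -7499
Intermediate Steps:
g(w) = -11 + w**2 - 182*w (g(w) = (w**2 - 182*w) - 11 = -11 + w**2 - 182*w)
g(-35) + K = (-11 + (-35)**2 - 182*(-35)) - 15083 = (-11 + 1225 + 6370) - 15083 = 7584 - 15083 = -7499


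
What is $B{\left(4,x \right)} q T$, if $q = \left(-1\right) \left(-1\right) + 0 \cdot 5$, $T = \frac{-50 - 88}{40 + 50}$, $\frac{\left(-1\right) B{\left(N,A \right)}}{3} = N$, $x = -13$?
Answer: $\frac{92}{5} \approx 18.4$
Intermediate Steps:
$B{\left(N,A \right)} = - 3 N$
$T = - \frac{23}{15}$ ($T = - \frac{138}{90} = \left(-138\right) \frac{1}{90} = - \frac{23}{15} \approx -1.5333$)
$q = 1$ ($q = 1 + 0 = 1$)
$B{\left(4,x \right)} q T = \left(-3\right) 4 \cdot 1 \left(- \frac{23}{15}\right) = \left(-12\right) 1 \left(- \frac{23}{15}\right) = \left(-12\right) \left(- \frac{23}{15}\right) = \frac{92}{5}$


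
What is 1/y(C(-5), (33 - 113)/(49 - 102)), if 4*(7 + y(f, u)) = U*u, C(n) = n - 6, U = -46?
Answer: -53/1291 ≈ -0.041053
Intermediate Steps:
C(n) = -6 + n
y(f, u) = -7 - 23*u/2 (y(f, u) = -7 + (-46*u)/4 = -7 - 23*u/2)
1/y(C(-5), (33 - 113)/(49 - 102)) = 1/(-7 - 23*(33 - 113)/(2*(49 - 102))) = 1/(-7 - (-920)/(-53)) = 1/(-7 - (-920)*(-1)/53) = 1/(-7 - 23/2*80/53) = 1/(-7 - 920/53) = 1/(-1291/53) = -53/1291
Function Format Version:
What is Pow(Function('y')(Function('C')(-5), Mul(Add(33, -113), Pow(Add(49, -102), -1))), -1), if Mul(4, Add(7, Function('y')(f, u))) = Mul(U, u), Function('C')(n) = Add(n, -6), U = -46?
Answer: Rational(-53, 1291) ≈ -0.041053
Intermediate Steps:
Function('C')(n) = Add(-6, n)
Function('y')(f, u) = Add(-7, Mul(Rational(-23, 2), u)) (Function('y')(f, u) = Add(-7, Mul(Rational(1, 4), Mul(-46, u))) = Add(-7, Mul(Rational(-23, 2), u)))
Pow(Function('y')(Function('C')(-5), Mul(Add(33, -113), Pow(Add(49, -102), -1))), -1) = Pow(Add(-7, Mul(Rational(-23, 2), Mul(Add(33, -113), Pow(Add(49, -102), -1)))), -1) = Pow(Add(-7, Mul(Rational(-23, 2), Mul(-80, Pow(-53, -1)))), -1) = Pow(Add(-7, Mul(Rational(-23, 2), Mul(-80, Rational(-1, 53)))), -1) = Pow(Add(-7, Mul(Rational(-23, 2), Rational(80, 53))), -1) = Pow(Add(-7, Rational(-920, 53)), -1) = Pow(Rational(-1291, 53), -1) = Rational(-53, 1291)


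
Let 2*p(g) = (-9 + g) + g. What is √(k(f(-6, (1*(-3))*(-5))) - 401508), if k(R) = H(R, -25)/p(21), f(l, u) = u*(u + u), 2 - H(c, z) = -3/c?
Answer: 13*I*√64680781/165 ≈ 633.65*I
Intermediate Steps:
H(c, z) = 2 + 3/c (H(c, z) = 2 - (-3)/c = 2 + 3/c)
p(g) = -9/2 + g (p(g) = ((-9 + g) + g)/2 = (-9 + 2*g)/2 = -9/2 + g)
f(l, u) = 2*u² (f(l, u) = u*(2*u) = 2*u²)
k(R) = 4/33 + 2/(11*R) (k(R) = (2 + 3/R)/(-9/2 + 21) = (2 + 3/R)/(33/2) = (2 + 3/R)*(2/33) = 4/33 + 2/(11*R))
√(k(f(-6, (1*(-3))*(-5))) - 401508) = √(2*(3 + 2*(2*((1*(-3))*(-5))²))/(33*((2*((1*(-3))*(-5))²))) - 401508) = √(2*(3 + 2*(2*(-3*(-5))²))/(33*((2*(-3*(-5))²))) - 401508) = √(2*(3 + 2*(2*15²))/(33*((2*15²))) - 401508) = √(2*(3 + 2*(2*225))/(33*((2*225))) - 401508) = √((2/33)*(3 + 2*450)/450 - 401508) = √((2/33)*(1/450)*(3 + 900) - 401508) = √((2/33)*(1/450)*903 - 401508) = √(301/2475 - 401508) = √(-993731999/2475) = 13*I*√64680781/165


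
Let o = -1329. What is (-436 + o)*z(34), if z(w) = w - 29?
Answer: -8825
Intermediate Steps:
z(w) = -29 + w
(-436 + o)*z(34) = (-436 - 1329)*(-29 + 34) = -1765*5 = -8825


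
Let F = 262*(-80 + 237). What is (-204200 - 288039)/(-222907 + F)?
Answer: 492239/181773 ≈ 2.7080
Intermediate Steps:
F = 41134 (F = 262*157 = 41134)
(-204200 - 288039)/(-222907 + F) = (-204200 - 288039)/(-222907 + 41134) = -492239/(-181773) = -492239*(-1/181773) = 492239/181773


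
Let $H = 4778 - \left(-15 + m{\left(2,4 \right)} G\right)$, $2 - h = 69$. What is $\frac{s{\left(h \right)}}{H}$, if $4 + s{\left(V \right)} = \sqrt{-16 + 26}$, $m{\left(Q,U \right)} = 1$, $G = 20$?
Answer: $- \frac{4}{4773} + \frac{\sqrt{10}}{4773} \approx -0.00017551$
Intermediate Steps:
$h = -67$ ($h = 2 - 69 = -67$)
$s{\left(V \right)} = -4 + \sqrt{10}$ ($s{\left(V \right)} = -4 + \sqrt{-16 + 26} = -4 + \sqrt{10}$)
$H = 4773$ ($H = 4778 - \left(-15 + 1 \cdot 20\right) = 4778 - \left(-15 + 20\right) = 4778 - 5 = 4773$)
$\frac{s{\left(h \right)}}{H} = \frac{-4 + \sqrt{10}}{4773} = \left(-4 + \sqrt{10}\right) \frac{1}{4773} = - \frac{4}{4773} + \frac{\sqrt{10}}{4773}$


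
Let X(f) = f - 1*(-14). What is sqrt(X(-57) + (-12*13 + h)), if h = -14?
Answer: I*sqrt(213) ≈ 14.595*I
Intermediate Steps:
X(f) = 14 + f (X(f) = f + 14 = 14 + f)
sqrt(X(-57) + (-12*13 + h)) = sqrt((14 - 57) + (-12*13 - 14)) = sqrt(-43 + (-156 - 14)) = sqrt(-43 - 170) = sqrt(-213) = I*sqrt(213)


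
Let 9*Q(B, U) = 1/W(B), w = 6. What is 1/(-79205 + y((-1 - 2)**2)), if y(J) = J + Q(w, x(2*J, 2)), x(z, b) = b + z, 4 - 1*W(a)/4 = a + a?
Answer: -288/22808449 ≈ -1.2627e-5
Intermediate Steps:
W(a) = 16 - 8*a (W(a) = 16 - 4*(a + a) = 16 - 8*a)
Q(B, U) = 1/(9*(16 - 8*B))
y(J) = -1/288 + J (y(J) = J - 1/(-144 + 72*6) = J - 1/(-144 + 432) = J - 1/288 = -1/288 + J)
1/(-79205 + y((-1 - 2)**2)) = 1/(-79205 + (-1/288 + (-1 - 2)**2)) = 1/(-79205 + (-1/288 + (-3)**2)) = 1/(-79205 + (-1/288 + 9)) = 1/(-79205 + 2591/288) = 1/(-22808449/288) = -288/22808449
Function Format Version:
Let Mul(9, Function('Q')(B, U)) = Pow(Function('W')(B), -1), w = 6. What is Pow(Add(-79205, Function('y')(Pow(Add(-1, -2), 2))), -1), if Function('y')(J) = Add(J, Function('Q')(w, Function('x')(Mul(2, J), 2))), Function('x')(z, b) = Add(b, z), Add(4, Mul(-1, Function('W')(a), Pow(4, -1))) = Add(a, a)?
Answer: Rational(-288, 22808449) ≈ -1.2627e-5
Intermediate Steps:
Function('W')(a) = Add(16, Mul(-8, a)) (Function('W')(a) = Add(16, Mul(-4, Add(a, a))) = Add(16, Mul(-4, Mul(2, a))) = Add(16, Mul(-8, a)))
Function('Q')(B, U) = Mul(Rational(1, 9), Pow(Add(16, Mul(-8, B)), -1))
Function('y')(J) = Add(Rational(-1, 288), J) (Function('y')(J) = Add(J, Mul(-1, Pow(Add(-144, Mul(72, 6)), -1))) = Add(J, Mul(-1, Pow(Add(-144, 432), -1))) = Add(J, Mul(-1, Pow(288, -1))) = Add(J, Mul(-1, Rational(1, 288))) = Add(J, Rational(-1, 288)) = Add(Rational(-1, 288), J))
Pow(Add(-79205, Function('y')(Pow(Add(-1, -2), 2))), -1) = Pow(Add(-79205, Add(Rational(-1, 288), Pow(Add(-1, -2), 2))), -1) = Pow(Add(-79205, Add(Rational(-1, 288), Pow(-3, 2))), -1) = Pow(Add(-79205, Add(Rational(-1, 288), 9)), -1) = Pow(Add(-79205, Rational(2591, 288)), -1) = Pow(Rational(-22808449, 288), -1) = Rational(-288, 22808449)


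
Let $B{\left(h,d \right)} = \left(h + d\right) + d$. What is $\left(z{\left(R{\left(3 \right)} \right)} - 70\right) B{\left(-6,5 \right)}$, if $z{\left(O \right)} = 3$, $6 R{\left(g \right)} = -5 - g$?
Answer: $-268$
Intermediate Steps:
$R{\left(g \right)} = - \frac{5}{6} - \frac{g}{6}$ ($R{\left(g \right)} = \frac{-5 - g}{6} = - \frac{5}{6} - \frac{g}{6}$)
$B{\left(h,d \right)} = h + 2 d$ ($B{\left(h,d \right)} = \left(d + h\right) + d = h + 2 d$)
$\left(z{\left(R{\left(3 \right)} \right)} - 70\right) B{\left(-6,5 \right)} = \left(3 - 70\right) \left(-6 + 2 \cdot 5\right) = - 67 \left(-6 + 10\right) = \left(-67\right) 4 = -268$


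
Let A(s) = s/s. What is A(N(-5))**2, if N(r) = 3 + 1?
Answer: 1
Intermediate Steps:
N(r) = 4
A(s) = 1
A(N(-5))**2 = 1**2 = 1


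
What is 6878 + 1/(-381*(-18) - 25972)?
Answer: 131466091/19114 ≈ 6878.0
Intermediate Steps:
6878 + 1/(-381*(-18) - 25972) = 6878 + 1/(6858 - 25972) = 6878 + 1/(-19114) = 6878 - 1/19114 = 131466091/19114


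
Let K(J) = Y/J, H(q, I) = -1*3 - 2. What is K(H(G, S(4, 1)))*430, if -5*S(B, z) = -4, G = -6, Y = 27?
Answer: -2322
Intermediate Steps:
S(B, z) = ⅘ (S(B, z) = -⅕*(-4) = ⅘)
H(q, I) = -5 (H(q, I) = -3 - 2 = -5)
K(J) = 27/J
K(H(G, S(4, 1)))*430 = (27/(-5))*430 = (27*(-⅕))*430 = -27/5*430 = -2322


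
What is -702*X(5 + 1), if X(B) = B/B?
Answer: -702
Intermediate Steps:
X(B) = 1
-702*X(5 + 1) = -702*1 = -702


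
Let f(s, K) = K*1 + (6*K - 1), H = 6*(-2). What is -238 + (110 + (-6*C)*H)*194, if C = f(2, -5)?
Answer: -481746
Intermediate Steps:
H = -12
f(s, K) = -1 + 7*K (f(s, K) = K + (-1 + 6*K) = -1 + 7*K)
C = -36 (C = -1 + 7*(-5) = -1 - 35 = -36)
-238 + (110 + (-6*C)*H)*194 = -238 + (110 - 6*(-36)*(-12))*194 = -238 + (110 + 216*(-12))*194 = -238 + (110 - 2592)*194 = -238 - 2482*194 = -238 - 481508 = -481746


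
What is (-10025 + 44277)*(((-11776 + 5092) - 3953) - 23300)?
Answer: -1162410124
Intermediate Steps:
(-10025 + 44277)*(((-11776 + 5092) - 3953) - 23300) = 34252*((-6684 - 3953) - 23300) = 34252*(-10637 - 23300) = 34252*(-33937) = -1162410124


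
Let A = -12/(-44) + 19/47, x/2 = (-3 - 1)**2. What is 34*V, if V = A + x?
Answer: 574396/517 ≈ 1111.0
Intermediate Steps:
x = 32 (x = 2*(-3 - 1)**2 = 2*(-4)**2 = 2*16 = 32)
A = 350/517 (A = -12*(-1/44) + 19*(1/47) = 3/11 + 19/47 = 350/517 ≈ 0.67698)
V = 16894/517 (V = 350/517 + 32 = 16894/517 ≈ 32.677)
34*V = 34*(16894/517) = 574396/517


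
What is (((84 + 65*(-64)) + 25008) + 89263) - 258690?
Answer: -148495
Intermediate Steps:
(((84 + 65*(-64)) + 25008) + 89263) - 258690 = (((84 - 4160) + 25008) + 89263) - 258690 = ((-4076 + 25008) + 89263) - 258690 = (20932 + 89263) - 258690 = 110195 - 258690 = -148495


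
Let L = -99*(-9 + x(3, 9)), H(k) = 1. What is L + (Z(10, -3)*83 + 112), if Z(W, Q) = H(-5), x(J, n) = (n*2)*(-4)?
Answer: 8214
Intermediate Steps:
x(J, n) = -8*n (x(J, n) = (2*n)*(-4) = -8*n)
Z(W, Q) = 1
L = 8019 (L = -99*(-9 - 8*9) = -99*(-9 - 72) = -99*(-81) = 8019)
L + (Z(10, -3)*83 + 112) = 8019 + (1*83 + 112) = 8019 + (83 + 112) = 8019 + 195 = 8214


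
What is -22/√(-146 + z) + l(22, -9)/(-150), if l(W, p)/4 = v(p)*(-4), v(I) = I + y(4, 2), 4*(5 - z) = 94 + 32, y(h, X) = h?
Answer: -8/15 + 22*I*√690/345 ≈ -0.53333 + 1.6751*I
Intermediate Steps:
z = -53/2 (z = 5 - (94 + 32)/4 = 5 - ¼*126 = 5 - 63/2 = -53/2 ≈ -26.500)
v(I) = 4 + I (v(I) = I + 4 = 4 + I)
l(W, p) = -64 - 16*p (l(W, p) = 4*((4 + p)*(-4)) = 4*(-16 - 4*p) = -64 - 16*p)
-22/√(-146 + z) + l(22, -9)/(-150) = -22/√(-146 - 53/2) + (-64 - 16*(-9))/(-150) = -22*(-I*√690/345) + (-64 + 144)*(-1/150) = -22*(-I*√690/345) + 80*(-1/150) = -(-22)*I*√690/345 - 8/15 = 22*I*√690/345 - 8/15 = -8/15 + 22*I*√690/345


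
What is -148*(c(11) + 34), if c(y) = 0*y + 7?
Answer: -6068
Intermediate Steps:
c(y) = 7 (c(y) = 0 + 7 = 7)
-148*(c(11) + 34) = -148*(7 + 34) = -148*41 = -6068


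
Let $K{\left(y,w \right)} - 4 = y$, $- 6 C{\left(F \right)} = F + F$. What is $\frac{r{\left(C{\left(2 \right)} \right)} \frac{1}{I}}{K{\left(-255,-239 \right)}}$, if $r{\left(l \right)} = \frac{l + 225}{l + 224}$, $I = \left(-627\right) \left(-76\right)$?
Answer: $- \frac{673}{8013636840} \approx -8.3982 \cdot 10^{-8}$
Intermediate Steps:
$C{\left(F \right)} = - \frac{F}{3}$ ($C{\left(F \right)} = - \frac{F + F}{6} = - \frac{2 F}{6} = - \frac{F}{3}$)
$K{\left(y,w \right)} = 4 + y$
$I = 47652$
$r{\left(l \right)} = \frac{225 + l}{224 + l}$
$\frac{r{\left(C{\left(2 \right)} \right)} \frac{1}{I}}{K{\left(-255,-239 \right)}} = \frac{\frac{225 - \frac{2}{3}}{224 - \frac{2}{3}} \cdot \frac{1}{47652}}{4 - 255} = \frac{\frac{225 - \frac{2}{3}}{224 - \frac{2}{3}} \cdot \frac{1}{47652}}{-251} = \frac{1}{\frac{670}{3}} \cdot \frac{673}{3} \cdot \frac{1}{47652} \left(- \frac{1}{251}\right) = \frac{3}{670} \cdot \frac{673}{3} \cdot \frac{1}{47652} \left(- \frac{1}{251}\right) = \frac{673}{670} \cdot \frac{1}{47652} \left(- \frac{1}{251}\right) = \frac{673}{31926840} \left(- \frac{1}{251}\right) = - \frac{673}{8013636840}$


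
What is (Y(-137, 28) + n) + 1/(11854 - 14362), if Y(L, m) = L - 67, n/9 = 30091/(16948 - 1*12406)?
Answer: -274103839/1898556 ≈ -144.38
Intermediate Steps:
n = 90273/1514 (n = 9*(30091/(16948 - 1*12406)) = 9*(30091/(16948 - 12406)) = 9*(30091/4542) = 90273/1514 ≈ 59.625)
Y(L, m) = -67 + L
(Y(-137, 28) + n) + 1/(11854 - 14362) = ((-67 - 137) + 90273/1514) + 1/(11854 - 14362) = (-204 + 90273/1514) + 1/(-2508) = -218583/1514 - 1/2508 = -274103839/1898556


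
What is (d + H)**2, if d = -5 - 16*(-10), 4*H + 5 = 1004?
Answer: 2621161/16 ≈ 1.6382e+5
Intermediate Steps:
H = 999/4 (H = -5/4 + (1/4)*1004 = -5/4 + 251 = 999/4 ≈ 249.75)
d = 155 (d = -5 + 160 = 155)
(d + H)**2 = (155 + 999/4)**2 = (1619/4)**2 = 2621161/16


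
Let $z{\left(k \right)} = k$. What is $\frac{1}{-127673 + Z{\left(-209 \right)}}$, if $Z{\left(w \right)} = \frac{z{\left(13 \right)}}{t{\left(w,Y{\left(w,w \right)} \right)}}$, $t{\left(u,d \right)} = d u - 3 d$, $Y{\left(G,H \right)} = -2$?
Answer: $- \frac{424}{54133339} \approx -7.8325 \cdot 10^{-6}$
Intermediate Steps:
$t{\left(u,d \right)} = - 3 d + d u$
$Z{\left(w \right)} = \frac{13}{6 - 2 w}$ ($Z{\left(w \right)} = \frac{13}{\left(-2\right) \left(-3 + w\right)} = \frac{13}{6 - 2 w}$)
$\frac{1}{-127673 + Z{\left(-209 \right)}} = \frac{1}{-127673 + \frac{13}{2 \left(3 - -209\right)}} = \frac{1}{-127673 + \frac{13}{2 \left(3 + 209\right)}} = \frac{1}{-127673 + \frac{13}{2 \cdot 212}} = \frac{1}{-127673 + \frac{13}{2} \cdot \frac{1}{212}} = \frac{1}{-127673 + \frac{13}{424}} = \frac{1}{- \frac{54133339}{424}} = - \frac{424}{54133339}$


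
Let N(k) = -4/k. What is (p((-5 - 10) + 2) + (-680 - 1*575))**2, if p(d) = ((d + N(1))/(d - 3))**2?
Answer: 103035222081/65536 ≈ 1.5722e+6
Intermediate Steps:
p(d) = (-4 + d)**2/(-3 + d)**2 (p(d) = ((d - 4/1)/(d - 3))**2 = ((d - 4*1)/(-3 + d))**2 = ((d - 4)/(-3 + d))**2 = ((-4 + d)/(-3 + d))**2 = (-4 + d)**2/(-3 + d)**2)
(p((-5 - 10) + 2) + (-680 - 1*575))**2 = ((-4 + ((-5 - 10) + 2))**2/(-3 + ((-5 - 10) + 2))**2 + (-680 - 1*575))**2 = ((-4 + (-15 + 2))**2/(-3 + (-15 + 2))**2 + (-680 - 575))**2 = ((-4 - 13)**2/(-3 - 13)**2 - 1255)**2 = ((-17)**2/(-16)**2 - 1255)**2 = (289*(1/256) - 1255)**2 = (289/256 - 1255)**2 = (-320991/256)**2 = 103035222081/65536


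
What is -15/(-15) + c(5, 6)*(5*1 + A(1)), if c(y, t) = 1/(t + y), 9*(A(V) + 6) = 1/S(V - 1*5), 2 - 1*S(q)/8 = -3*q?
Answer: 7199/7920 ≈ 0.90896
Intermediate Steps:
S(q) = 16 + 24*q (S(q) = 16 - (-24)*q = 16 + 24*q)
A(V) = -6 + 1/(9*(-104 + 24*V)) (A(V) = -6 + (1/(16 + 24*(V - 1*5)))/9 = -6 + (1/(16 + 24*(V - 5)))/9 = -6 + (1/(16 + 24*(-5 + V)))/9 = -6 + (1/(16 + (-120 + 24*V)))/9 = -6 + (1/(-104 + 24*V))/9 = -6 + 1/(9*(-104 + 24*V)))
-15/(-15) + c(5, 6)*(5*1 + A(1)) = -15/(-15) + (5*1 + (5617 - 1296*1)/(72*(-13 + 3*1)))/(6 + 5) = -15*(-1/15) + (5 + (5617 - 1296)/(72*(-13 + 3)))/11 = 1 + (5 + (1/72)*4321/(-10))/11 = 1 + (5 + (1/72)*(-1/10)*4321)/11 = 1 + (5 - 4321/720)/11 = 1 + (1/11)*(-721/720) = 1 - 721/7920 = 7199/7920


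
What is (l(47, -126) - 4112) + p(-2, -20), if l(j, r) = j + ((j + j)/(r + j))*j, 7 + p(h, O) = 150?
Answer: -314256/79 ≈ -3977.9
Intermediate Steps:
p(h, O) = 143 (p(h, O) = -7 + 150 = 143)
l(j, r) = j + 2*j²/(j + r) (l(j, r) = j + ((2*j)/(j + r))*j = j + (2*j/(j + r))*j = j + 2*j²/(j + r))
(l(47, -126) - 4112) + p(-2, -20) = (47*(-126 + 3*47)/(47 - 126) - 4112) + 143 = (47*(-126 + 141)/(-79) - 4112) + 143 = (47*(-1/79)*15 - 4112) + 143 = (-705/79 - 4112) + 143 = -325553/79 + 143 = -314256/79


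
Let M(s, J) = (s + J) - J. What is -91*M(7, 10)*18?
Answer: -11466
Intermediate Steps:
M(s, J) = s (M(s, J) = (J + s) - J = s)
-91*M(7, 10)*18 = -91*7*18 = -637*18 = -11466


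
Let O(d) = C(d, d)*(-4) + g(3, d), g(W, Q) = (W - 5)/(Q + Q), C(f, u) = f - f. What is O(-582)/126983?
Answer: 1/73904106 ≈ 1.3531e-8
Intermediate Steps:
C(f, u) = 0
g(W, Q) = (-5 + W)/(2*Q) (g(W, Q) = (-5 + W)/((2*Q)) = (-5 + W)*(1/(2*Q)) = (-5 + W)/(2*Q))
O(d) = -1/d (O(d) = 0*(-4) + (-5 + 3)/(2*d) = 0 + (1/2)*(-2)/d = 0 - 1/d = -1/d)
O(-582)/126983 = -1/(-582)/126983 = -1*(-1/582)*(1/126983) = (1/582)*(1/126983) = 1/73904106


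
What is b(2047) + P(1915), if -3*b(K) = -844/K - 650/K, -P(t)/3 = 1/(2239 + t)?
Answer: 2062551/8503238 ≈ 0.24256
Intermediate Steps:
P(t) = -3/(2239 + t)
b(K) = 498/K (b(K) = -(-844/K - 650/K)/3 = -(-498)/K = 498/K)
b(2047) + P(1915) = 498/2047 - 3/(2239 + 1915) = 498*(1/2047) - 3/4154 = 498/2047 - 3*1/4154 = 498/2047 - 3/4154 = 2062551/8503238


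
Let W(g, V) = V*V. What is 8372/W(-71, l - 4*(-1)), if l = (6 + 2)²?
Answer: 2093/1156 ≈ 1.8106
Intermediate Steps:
l = 64 (l = 8² = 64)
W(g, V) = V²
8372/W(-71, l - 4*(-1)) = 8372/((64 - 4*(-1))²) = 8372/((64 + 4)²) = 8372/(68²) = 8372/4624 = 8372*(1/4624) = 2093/1156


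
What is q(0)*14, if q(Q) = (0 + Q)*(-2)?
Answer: 0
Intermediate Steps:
q(Q) = -2*Q (q(Q) = Q*(-2) = -2*Q)
q(0)*14 = -2*0*14 = 0*14 = 0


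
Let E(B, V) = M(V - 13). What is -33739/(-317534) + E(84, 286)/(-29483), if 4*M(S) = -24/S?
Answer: 12931540905/121704113986 ≈ 0.10625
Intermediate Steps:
M(S) = -6/S (M(S) = (-24/S)/4 = -6/S)
E(B, V) = -6/(-13 + V) (E(B, V) = -6/(V - 13) = -6/(-13 + V))
-33739/(-317534) + E(84, 286)/(-29483) = -33739/(-317534) - 6/(-13 + 286)/(-29483) = -33739*(-1/317534) - 6/273*(-1/29483) = 33739/317534 - 6*1/273*(-1/29483) = 33739/317534 - 2/91*(-1/29483) = 33739/317534 + 2/2682953 = 12931540905/121704113986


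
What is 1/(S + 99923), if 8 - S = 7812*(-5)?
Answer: 1/138991 ≈ 7.1947e-6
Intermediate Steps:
S = 39068 (S = 8 - 7812*(-5) = 8 - 1*(-39060) = 8 + 39060 = 39068)
1/(S + 99923) = 1/(39068 + 99923) = 1/138991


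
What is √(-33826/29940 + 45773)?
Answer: √10257517308090/14970 ≈ 213.94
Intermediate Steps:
√(-33826/29940 + 45773) = √(-33826*1/29940 + 45773) = √(-16913/14970 + 45773) = √(685204897/14970) = √10257517308090/14970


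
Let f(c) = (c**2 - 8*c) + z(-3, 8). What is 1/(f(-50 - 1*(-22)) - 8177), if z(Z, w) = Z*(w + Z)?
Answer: -1/7184 ≈ -0.00013920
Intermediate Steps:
z(Z, w) = Z*(Z + w)
f(c) = -15 + c**2 - 8*c (f(c) = (c**2 - 8*c) - 3*(-3 + 8) = (c**2 - 8*c) - 3*5 = (c**2 - 8*c) - 15 = -15 + c**2 - 8*c)
1/(f(-50 - 1*(-22)) - 8177) = 1/((-15 + (-50 - 1*(-22))**2 - 8*(-50 - 1*(-22))) - 8177) = 1/((-15 + (-50 + 22)**2 - 8*(-50 + 22)) - 8177) = 1/((-15 + (-28)**2 - 8*(-28)) - 8177) = 1/((-15 + 784 + 224) - 8177) = 1/(993 - 8177) = 1/(-7184) = -1/7184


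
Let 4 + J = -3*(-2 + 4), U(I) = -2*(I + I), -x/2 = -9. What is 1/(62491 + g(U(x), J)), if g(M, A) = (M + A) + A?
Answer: 1/62399 ≈ 1.6026e-5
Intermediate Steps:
x = 18 (x = -2*(-9) = 18)
U(I) = -4*I
J = -10 (J = -4 - 3*(-2 + 4) = -4 - 3*2 = -4 - 6 = -10)
g(M, A) = M + 2*A (g(M, A) = (A + M) + A = M + 2*A)
1/(62491 + g(U(x), J)) = 1/(62491 + (-4*18 + 2*(-10))) = 1/(62491 + (-72 - 20)) = 1/(62491 - 92) = 1/62399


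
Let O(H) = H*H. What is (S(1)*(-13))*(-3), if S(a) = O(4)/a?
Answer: 624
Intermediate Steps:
O(H) = H**2
S(a) = 16/a (S(a) = 4**2/a = 16/a)
(S(1)*(-13))*(-3) = ((16/1)*(-13))*(-3) = ((16*1)*(-13))*(-3) = (16*(-13))*(-3) = -208*(-3) = 624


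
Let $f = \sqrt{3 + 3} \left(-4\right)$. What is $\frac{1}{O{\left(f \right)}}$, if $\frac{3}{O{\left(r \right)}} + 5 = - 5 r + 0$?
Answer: $- \frac{5}{3} + \frac{20 \sqrt{6}}{3} \approx 14.663$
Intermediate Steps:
$f = - 4 \sqrt{6}$ ($f = \sqrt{6} \left(-4\right) = - 4 \sqrt{6} \approx -9.798$)
$O{\left(r \right)} = \frac{3}{-5 - 5 r}$ ($O{\left(r \right)} = \frac{3}{-5 + \left(- 5 r + 0\right)} = \frac{3}{-5 - 5 r}$)
$\frac{1}{O{\left(f \right)}} = \frac{1}{\left(-3\right) \frac{1}{5 + 5 \left(- 4 \sqrt{6}\right)}} = \frac{1}{\left(-3\right) \frac{1}{5 - 20 \sqrt{6}}} = - \frac{5}{3} + \frac{20 \sqrt{6}}{3}$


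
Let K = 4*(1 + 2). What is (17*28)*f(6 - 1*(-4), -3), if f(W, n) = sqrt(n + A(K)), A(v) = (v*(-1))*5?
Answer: 1428*I*sqrt(7) ≈ 3778.1*I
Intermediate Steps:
K = 12 (K = 4*3 = 12)
A(v) = -5*v (A(v) = -v*5 = -5*v)
f(W, n) = sqrt(-60 + n) (f(W, n) = sqrt(n - 5*12) = sqrt(n - 60) = sqrt(-60 + n))
(17*28)*f(6 - 1*(-4), -3) = (17*28)*sqrt(-60 - 3) = 476*sqrt(-63) = 476*(3*I*sqrt(7)) = 1428*I*sqrt(7)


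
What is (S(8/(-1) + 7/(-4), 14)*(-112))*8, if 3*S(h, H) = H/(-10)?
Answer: 6272/15 ≈ 418.13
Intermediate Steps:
S(h, H) = -H/30 (S(h, H) = (H/(-10))/3 = (H*(-1/10))/3 = (-H/10)/3 = -H/30)
(S(8/(-1) + 7/(-4), 14)*(-112))*8 = (-1/30*14*(-112))*8 = -7/15*(-112)*8 = (784/15)*8 = 6272/15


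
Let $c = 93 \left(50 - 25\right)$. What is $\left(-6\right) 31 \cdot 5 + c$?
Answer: $1395$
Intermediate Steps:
$c = 2325$ ($c = 93 \cdot 25 = 2325$)
$\left(-6\right) 31 \cdot 5 + c = \left(-6\right) 31 \cdot 5 + 2325 = \left(-186\right) 5 + 2325 = -930 + 2325 = 1395$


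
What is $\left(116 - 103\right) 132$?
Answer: $1716$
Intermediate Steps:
$\left(116 - 103\right) 132 = 13 \cdot 132 = 1716$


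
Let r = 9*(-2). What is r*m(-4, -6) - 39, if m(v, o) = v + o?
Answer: 141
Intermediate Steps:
m(v, o) = o + v
r = -18
r*m(-4, -6) - 39 = -18*(-6 - 4) - 39 = -18*(-10) - 39 = 180 - 39 = 141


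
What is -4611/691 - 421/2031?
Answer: -9655852/1403421 ≈ -6.8802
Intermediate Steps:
-4611/691 - 421/2031 = -9655852/1403421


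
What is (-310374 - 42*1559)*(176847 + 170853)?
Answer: -130683740400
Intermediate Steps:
(-310374 - 42*1559)*(176847 + 170853) = (-310374 - 65478)*347700 = -375852*347700 = -130683740400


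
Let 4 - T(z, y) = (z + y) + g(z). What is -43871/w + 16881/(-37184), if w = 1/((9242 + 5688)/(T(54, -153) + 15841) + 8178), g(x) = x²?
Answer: -43456961725375241/121108288 ≈ -3.5883e+8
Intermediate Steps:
T(z, y) = 4 - y - z - z² (T(z, y) = 4 - ((z + y) + z²) = 4 - ((y + z) + z²) = 4 - (y + z + z²) = 4 + (-y - z - z²) = 4 - y - z - z²)
w = 6514/53278957 (w = 1/((9242 + 5688)/((4 - 1*(-153) - 1*54 - 1*54²) + 15841) + 8178) = 1/(14930/((4 + 153 - 54 - 1*2916) + 15841) + 8178) = 1/(14930/((4 + 153 - 54 - 2916) + 15841) + 8178) = 1/(14930/(-2813 + 15841) + 8178) = 1/(14930/13028 + 8178) = 1/(14930*(1/13028) + 8178) = 1/(7465/6514 + 8178) = 1/(53278957/6514) = 6514/53278957 ≈ 0.00012226)
-43871/w + 16881/(-37184) = -43871/6514/53278957 + 16881/(-37184) = -43871*53278957/6514 + 16881*(-1/37184) = -2337401122547/6514 - 16881/37184 = -43456961725375241/121108288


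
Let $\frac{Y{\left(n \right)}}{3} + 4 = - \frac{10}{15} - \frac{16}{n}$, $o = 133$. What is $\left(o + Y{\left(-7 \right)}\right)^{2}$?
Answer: $\frac{776161}{49} \approx 15840.0$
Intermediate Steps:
$Y{\left(n \right)} = -14 - \frac{48}{n}$ ($Y{\left(n \right)} = -12 + 3 \left(- \frac{10}{15} - \frac{16}{n}\right) = -12 + 3 \left(\left(-10\right) \frac{1}{15} - \frac{16}{n}\right) = -12 + 3 \left(- \frac{2}{3} - \frac{16}{n}\right) = -12 - \left(2 + \frac{48}{n}\right) = -14 - \frac{48}{n}$)
$\left(o + Y{\left(-7 \right)}\right)^{2} = \left(133 - \left(14 + \frac{48}{-7}\right)\right)^{2} = \left(133 - \frac{50}{7}\right)^{2} = \left(\frac{881}{7}\right)^{2} = \frac{776161}{49}$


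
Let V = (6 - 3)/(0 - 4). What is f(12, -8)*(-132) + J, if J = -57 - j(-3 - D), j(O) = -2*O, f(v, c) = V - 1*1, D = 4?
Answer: 160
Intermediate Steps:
V = -3/4 (V = 3/(-4) = 3*(-1/4) = -3/4 ≈ -0.75000)
f(v, c) = -7/4 (f(v, c) = -3/4 - 1*1 = -3/4 - 1 = -7/4)
J = -71 (J = -57 - (-2)*(-3 - 1*4) = -57 - (-2)*(-3 - 4) = -57 - (-2)*(-7) = -57 - 1*14 = -57 - 14 = -71)
f(12, -8)*(-132) + J = -7/4*(-132) - 71 = 231 - 71 = 160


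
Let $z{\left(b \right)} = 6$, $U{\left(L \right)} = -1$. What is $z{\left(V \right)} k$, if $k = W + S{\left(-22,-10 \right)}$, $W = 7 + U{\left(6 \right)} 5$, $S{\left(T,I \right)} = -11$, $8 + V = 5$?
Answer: $-54$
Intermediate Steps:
$V = -3$ ($V = -8 + 5 = -3$)
$W = 2$ ($W = 7 - 5 = 2$)
$k = -9$ ($k = 2 - 11 = -9$)
$z{\left(V \right)} k = 6 \left(-9\right) = -54$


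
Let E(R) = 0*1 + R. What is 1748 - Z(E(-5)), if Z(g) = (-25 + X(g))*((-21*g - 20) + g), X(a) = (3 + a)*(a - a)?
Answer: 3748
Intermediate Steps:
E(R) = R (E(R) = 0 + R = R)
X(a) = 0 (X(a) = (3 + a)*0 = 0)
Z(g) = 500 + 500*g (Z(g) = (-25 + 0)*((-21*g - 20) + g) = -25*((-20 - 21*g) + g) = -25*(-20 - 20*g) = 500 + 500*g)
1748 - Z(E(-5)) = 1748 - (500 + 500*(-5)) = 1748 - (500 - 2500) = 1748 - 1*(-2000) = 1748 + 2000 = 3748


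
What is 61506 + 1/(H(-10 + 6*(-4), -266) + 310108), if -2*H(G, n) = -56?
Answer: 19075224817/310136 ≈ 61506.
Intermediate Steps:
H(G, n) = 28 (H(G, n) = -½*(-56) = 28)
61506 + 1/(H(-10 + 6*(-4), -266) + 310108) = 61506 + 1/(28 + 310108) = 61506 + 1/310136 = 19075224817/310136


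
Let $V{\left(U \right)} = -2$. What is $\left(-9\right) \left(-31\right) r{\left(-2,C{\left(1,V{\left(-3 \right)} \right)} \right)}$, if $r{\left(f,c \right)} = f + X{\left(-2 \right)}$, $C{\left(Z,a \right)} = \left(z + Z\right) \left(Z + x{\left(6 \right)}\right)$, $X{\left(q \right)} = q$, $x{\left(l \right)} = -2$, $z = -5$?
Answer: $-1116$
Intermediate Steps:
$C{\left(Z,a \right)} = \left(-5 + Z\right) \left(-2 + Z\right)$ ($C{\left(Z,a \right)} = \left(-5 + Z\right) \left(Z - 2\right) = \left(-5 + Z\right) \left(-2 + Z\right)$)
$r{\left(f,c \right)} = -2 + f$ ($r{\left(f,c \right)} = f - 2 = -2 + f$)
$\left(-9\right) \left(-31\right) r{\left(-2,C{\left(1,V{\left(-3 \right)} \right)} \right)} = \left(-9\right) \left(-31\right) \left(-2 - 2\right) = 279 \left(-4\right) = -1116$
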